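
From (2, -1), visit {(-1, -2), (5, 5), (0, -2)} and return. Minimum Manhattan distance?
26
(one optimal route: (2, -1) → (-1, -2) → (0, -2) → (5, 5) → (2, -1))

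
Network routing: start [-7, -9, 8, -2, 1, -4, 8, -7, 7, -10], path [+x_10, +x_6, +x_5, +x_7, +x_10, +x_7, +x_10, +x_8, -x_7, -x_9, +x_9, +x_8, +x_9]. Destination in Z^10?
(-7, -9, 8, -2, 2, -3, 9, -5, 8, -7)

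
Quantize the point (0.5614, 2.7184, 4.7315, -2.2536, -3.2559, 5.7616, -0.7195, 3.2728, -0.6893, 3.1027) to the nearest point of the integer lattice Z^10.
(1, 3, 5, -2, -3, 6, -1, 3, -1, 3)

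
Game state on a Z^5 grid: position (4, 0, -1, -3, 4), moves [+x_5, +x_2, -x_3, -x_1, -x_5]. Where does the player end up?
(3, 1, -2, -3, 4)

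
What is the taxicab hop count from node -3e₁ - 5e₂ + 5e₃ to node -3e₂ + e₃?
9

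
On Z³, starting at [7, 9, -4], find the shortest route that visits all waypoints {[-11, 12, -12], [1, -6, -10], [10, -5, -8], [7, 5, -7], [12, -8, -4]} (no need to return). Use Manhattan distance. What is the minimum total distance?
81
(one optimal route: (7, 9, -4) → (7, 5, -7) → (10, -5, -8) → (12, -8, -4) → (1, -6, -10) → (-11, 12, -12))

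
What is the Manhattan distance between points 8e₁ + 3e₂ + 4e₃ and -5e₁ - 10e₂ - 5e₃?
35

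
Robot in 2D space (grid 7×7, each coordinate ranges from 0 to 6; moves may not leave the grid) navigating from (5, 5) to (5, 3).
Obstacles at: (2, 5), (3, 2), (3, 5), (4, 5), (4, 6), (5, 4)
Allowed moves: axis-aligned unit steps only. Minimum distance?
4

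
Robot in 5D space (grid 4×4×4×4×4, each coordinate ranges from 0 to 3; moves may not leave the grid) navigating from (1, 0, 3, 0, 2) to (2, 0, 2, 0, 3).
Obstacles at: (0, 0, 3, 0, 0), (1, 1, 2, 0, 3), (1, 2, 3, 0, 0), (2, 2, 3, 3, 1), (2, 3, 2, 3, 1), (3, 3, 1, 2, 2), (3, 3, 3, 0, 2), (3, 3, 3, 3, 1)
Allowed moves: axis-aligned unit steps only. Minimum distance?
3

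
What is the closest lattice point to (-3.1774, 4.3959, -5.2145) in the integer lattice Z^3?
(-3, 4, -5)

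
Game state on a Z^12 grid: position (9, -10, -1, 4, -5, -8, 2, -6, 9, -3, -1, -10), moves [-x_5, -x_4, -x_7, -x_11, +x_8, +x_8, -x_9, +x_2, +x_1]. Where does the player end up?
(10, -9, -1, 3, -6, -8, 1, -4, 8, -3, -2, -10)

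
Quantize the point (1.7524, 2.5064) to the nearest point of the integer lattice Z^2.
(2, 3)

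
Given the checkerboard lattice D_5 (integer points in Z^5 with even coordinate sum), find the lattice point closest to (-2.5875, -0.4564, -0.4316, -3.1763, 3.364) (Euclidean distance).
(-3, -1, 0, -3, 3)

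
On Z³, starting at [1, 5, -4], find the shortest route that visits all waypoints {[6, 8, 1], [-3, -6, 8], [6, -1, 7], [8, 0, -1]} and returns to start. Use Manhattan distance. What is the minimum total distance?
78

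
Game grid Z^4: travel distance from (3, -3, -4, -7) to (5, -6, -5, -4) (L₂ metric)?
4.79583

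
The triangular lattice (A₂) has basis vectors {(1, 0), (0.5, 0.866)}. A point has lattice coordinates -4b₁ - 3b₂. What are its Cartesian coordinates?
(-5.5, -2.598)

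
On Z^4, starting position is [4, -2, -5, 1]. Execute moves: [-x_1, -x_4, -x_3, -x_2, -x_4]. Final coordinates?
(3, -3, -6, -1)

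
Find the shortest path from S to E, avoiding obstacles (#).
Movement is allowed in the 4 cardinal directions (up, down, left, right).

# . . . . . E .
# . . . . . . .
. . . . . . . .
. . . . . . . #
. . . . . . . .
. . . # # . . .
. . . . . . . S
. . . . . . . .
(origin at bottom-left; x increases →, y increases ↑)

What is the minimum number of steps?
7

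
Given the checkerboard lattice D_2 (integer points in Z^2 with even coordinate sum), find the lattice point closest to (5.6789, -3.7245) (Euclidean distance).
(6, -4)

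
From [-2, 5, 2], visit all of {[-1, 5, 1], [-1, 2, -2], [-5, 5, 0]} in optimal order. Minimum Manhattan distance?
16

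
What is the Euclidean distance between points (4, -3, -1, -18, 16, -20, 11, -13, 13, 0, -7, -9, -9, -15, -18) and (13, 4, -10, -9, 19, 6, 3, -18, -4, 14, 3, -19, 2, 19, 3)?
58.8982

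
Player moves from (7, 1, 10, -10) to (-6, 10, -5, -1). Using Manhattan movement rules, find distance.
46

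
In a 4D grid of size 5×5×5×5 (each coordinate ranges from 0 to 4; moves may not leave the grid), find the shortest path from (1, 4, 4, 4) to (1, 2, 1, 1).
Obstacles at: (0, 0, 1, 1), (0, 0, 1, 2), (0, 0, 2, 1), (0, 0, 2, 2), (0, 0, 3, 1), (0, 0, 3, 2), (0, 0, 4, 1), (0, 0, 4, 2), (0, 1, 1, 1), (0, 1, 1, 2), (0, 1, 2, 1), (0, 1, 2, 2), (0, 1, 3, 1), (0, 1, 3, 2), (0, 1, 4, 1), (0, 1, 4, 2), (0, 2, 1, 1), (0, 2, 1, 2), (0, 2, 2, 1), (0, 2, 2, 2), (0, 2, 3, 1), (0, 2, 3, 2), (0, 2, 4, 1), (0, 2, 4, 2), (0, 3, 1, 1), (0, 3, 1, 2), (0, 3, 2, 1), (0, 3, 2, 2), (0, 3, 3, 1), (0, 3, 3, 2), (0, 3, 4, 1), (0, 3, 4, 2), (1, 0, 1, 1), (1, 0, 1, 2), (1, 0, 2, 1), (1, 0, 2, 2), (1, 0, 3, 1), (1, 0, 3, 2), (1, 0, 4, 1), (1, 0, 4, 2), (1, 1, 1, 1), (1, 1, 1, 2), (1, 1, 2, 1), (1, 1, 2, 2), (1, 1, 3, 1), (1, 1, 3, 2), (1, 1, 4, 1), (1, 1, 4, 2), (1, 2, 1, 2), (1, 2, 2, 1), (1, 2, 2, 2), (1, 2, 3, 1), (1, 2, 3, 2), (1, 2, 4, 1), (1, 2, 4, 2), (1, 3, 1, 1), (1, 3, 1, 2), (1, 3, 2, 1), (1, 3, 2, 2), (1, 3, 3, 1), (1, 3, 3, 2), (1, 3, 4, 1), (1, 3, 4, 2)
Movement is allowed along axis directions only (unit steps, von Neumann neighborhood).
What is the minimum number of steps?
10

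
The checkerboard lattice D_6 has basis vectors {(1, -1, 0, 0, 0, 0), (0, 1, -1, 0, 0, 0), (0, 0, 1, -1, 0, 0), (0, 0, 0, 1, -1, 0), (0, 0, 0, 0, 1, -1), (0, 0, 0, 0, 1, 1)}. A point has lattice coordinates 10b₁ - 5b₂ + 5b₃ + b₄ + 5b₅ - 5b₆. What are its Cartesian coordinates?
(10, -15, 10, -4, -1, -10)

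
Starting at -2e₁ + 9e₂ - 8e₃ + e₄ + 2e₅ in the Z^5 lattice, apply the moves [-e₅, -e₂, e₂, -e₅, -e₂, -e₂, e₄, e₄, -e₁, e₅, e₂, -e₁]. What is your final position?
(-4, 8, -8, 3, 1)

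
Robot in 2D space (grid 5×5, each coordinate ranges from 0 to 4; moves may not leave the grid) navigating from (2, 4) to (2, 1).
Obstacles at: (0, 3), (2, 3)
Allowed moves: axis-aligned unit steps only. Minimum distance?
5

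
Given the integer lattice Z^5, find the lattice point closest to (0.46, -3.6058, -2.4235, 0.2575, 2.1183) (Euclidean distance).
(0, -4, -2, 0, 2)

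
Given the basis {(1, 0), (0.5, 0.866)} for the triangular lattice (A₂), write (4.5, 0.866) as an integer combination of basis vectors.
4b₁ + b₂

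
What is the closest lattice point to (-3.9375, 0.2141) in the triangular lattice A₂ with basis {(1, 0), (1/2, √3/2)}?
(-4, 0)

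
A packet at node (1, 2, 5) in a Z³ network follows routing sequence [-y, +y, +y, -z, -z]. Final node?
(1, 3, 3)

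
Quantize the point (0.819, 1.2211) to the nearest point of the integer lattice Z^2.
(1, 1)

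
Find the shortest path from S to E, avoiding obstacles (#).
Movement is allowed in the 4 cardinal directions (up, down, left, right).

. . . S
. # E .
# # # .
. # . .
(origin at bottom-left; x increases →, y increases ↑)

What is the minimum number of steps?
2
(one shortest path: (3, 3) → (2, 3) → (2, 2))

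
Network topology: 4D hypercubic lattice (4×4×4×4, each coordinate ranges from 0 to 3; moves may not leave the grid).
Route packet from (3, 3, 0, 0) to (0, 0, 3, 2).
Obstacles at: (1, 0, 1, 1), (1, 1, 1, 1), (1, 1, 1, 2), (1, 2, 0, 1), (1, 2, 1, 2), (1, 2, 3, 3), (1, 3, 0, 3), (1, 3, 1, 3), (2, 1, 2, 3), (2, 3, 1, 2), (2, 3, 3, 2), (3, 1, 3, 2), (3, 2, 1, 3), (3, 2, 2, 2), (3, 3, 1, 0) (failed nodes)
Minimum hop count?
11
(one shortest path: (3, 3, 0, 0) → (2, 3, 0, 0) → (1, 3, 0, 0) → (0, 3, 0, 0) → (0, 2, 0, 0) → (0, 1, 0, 0) → (0, 0, 0, 0) → (0, 0, 1, 0) → (0, 0, 2, 0) → (0, 0, 3, 0) → (0, 0, 3, 1) → (0, 0, 3, 2))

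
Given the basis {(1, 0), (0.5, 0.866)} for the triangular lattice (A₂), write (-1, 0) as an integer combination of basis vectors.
-b₁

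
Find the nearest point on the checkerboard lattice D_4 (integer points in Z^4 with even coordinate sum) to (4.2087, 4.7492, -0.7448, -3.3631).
(4, 5, -1, -4)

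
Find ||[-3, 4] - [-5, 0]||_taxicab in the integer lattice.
6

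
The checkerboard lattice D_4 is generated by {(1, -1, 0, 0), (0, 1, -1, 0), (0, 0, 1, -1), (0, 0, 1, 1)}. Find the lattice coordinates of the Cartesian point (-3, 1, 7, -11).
-3b₁ - 2b₂ + 8b₃ - 3b₄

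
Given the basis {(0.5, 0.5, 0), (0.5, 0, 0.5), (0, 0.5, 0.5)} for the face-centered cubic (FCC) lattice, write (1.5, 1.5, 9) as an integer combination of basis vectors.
-6b₁ + 9b₂ + 9b₃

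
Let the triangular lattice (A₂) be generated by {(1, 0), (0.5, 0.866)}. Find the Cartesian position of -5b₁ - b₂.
(-5.5, -0.866)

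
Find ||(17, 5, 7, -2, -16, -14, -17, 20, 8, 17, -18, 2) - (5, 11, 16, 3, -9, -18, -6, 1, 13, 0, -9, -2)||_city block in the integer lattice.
108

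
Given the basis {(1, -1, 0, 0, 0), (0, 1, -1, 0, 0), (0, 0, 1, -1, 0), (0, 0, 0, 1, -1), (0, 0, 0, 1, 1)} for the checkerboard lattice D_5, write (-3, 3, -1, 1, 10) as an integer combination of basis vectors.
-3b₁ - b₃ - 5b₄ + 5b₅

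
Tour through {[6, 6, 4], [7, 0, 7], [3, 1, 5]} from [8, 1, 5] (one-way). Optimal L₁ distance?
20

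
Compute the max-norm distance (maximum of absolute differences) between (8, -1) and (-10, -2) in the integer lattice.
18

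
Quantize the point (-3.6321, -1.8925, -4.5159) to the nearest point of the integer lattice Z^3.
(-4, -2, -5)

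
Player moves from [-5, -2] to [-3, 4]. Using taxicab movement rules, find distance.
8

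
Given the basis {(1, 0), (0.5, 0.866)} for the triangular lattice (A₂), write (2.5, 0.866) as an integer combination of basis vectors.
2b₁ + b₂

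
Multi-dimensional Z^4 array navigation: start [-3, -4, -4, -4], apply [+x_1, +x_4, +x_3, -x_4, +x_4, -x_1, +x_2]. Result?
(-3, -3, -3, -3)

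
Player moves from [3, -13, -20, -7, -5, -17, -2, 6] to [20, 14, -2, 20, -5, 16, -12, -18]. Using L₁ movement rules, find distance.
156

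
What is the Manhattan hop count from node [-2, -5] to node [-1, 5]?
11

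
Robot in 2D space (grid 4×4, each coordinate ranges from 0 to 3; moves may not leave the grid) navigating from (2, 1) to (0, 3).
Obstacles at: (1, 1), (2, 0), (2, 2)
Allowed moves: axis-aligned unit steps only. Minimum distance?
6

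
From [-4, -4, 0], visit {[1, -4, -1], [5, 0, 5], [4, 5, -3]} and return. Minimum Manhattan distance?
52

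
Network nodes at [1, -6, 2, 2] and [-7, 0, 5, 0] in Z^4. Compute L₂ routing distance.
10.6301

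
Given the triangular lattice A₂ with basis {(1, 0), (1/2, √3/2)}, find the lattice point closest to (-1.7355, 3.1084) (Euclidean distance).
(-2, 3.464)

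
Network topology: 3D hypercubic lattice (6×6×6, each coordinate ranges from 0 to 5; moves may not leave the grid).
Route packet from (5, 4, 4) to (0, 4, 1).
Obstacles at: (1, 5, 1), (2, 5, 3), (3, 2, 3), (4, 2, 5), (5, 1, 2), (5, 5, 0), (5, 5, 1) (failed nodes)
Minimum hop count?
8
(one shortest path: (5, 4, 4) → (4, 4, 4) → (3, 4, 4) → (2, 4, 4) → (1, 4, 4) → (0, 4, 4) → (0, 4, 3) → (0, 4, 2) → (0, 4, 1))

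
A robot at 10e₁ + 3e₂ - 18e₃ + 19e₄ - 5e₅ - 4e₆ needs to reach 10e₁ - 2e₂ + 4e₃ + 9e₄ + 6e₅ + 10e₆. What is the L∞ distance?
22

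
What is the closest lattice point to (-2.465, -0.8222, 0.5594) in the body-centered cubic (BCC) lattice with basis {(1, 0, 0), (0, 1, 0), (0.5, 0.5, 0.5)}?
(-2.5, -0.5, 0.5)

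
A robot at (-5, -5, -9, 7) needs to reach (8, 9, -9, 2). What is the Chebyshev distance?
14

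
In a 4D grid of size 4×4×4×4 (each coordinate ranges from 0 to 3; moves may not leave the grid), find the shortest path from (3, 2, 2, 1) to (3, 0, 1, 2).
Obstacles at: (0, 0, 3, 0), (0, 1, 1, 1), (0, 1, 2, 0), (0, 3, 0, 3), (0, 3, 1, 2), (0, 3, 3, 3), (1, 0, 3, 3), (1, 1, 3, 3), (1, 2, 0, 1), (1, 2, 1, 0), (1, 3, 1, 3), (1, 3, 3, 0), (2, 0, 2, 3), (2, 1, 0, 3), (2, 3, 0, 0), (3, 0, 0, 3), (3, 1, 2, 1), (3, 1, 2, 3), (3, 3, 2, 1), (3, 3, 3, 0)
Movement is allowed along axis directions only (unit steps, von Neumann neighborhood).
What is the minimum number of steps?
4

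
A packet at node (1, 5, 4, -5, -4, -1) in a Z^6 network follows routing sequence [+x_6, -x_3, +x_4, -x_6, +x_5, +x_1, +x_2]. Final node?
(2, 6, 3, -4, -3, -1)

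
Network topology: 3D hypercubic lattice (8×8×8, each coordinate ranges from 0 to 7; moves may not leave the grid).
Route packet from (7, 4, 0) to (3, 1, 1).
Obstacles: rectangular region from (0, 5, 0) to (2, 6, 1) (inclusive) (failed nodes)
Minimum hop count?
8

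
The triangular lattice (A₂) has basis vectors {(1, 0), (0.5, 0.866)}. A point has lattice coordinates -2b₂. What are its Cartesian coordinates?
(-1, -1.732)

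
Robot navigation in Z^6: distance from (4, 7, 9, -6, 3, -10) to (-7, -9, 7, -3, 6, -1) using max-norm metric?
16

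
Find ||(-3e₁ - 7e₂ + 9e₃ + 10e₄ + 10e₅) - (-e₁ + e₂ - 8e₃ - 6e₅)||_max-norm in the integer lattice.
17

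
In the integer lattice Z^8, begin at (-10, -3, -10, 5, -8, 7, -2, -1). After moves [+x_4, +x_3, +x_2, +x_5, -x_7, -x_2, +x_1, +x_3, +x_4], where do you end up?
(-9, -3, -8, 7, -7, 7, -3, -1)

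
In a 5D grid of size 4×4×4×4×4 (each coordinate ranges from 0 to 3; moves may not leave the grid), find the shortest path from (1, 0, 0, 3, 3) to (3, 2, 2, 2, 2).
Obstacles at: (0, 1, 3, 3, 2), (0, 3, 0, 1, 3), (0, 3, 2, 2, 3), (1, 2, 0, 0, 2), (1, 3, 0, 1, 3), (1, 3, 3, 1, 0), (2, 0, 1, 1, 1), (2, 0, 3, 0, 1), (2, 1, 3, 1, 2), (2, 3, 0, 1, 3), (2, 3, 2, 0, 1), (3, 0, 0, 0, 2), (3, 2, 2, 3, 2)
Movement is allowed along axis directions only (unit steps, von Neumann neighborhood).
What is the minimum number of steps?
8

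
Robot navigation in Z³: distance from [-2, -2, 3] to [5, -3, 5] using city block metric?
10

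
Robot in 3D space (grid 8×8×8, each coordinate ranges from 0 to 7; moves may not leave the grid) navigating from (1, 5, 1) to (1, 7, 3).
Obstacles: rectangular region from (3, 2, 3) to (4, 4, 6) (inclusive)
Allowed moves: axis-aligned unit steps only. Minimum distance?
4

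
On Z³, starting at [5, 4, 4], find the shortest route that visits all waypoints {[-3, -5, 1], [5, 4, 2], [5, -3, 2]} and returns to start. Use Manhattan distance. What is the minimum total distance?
40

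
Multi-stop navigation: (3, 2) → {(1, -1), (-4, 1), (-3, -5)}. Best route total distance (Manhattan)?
19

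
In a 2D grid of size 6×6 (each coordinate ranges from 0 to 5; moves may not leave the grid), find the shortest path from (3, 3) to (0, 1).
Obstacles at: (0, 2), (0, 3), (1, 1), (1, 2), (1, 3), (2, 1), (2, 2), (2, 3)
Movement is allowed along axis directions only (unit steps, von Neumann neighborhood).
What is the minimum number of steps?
7
(one shortest path: (3, 3) → (3, 2) → (3, 1) → (3, 0) → (2, 0) → (1, 0) → (0, 0) → (0, 1))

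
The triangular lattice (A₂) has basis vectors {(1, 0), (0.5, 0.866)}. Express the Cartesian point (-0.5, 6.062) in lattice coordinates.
-4b₁ + 7b₂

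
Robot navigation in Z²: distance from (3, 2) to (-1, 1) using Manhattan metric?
5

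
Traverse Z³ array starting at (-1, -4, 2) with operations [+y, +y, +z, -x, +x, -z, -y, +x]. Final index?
(0, -3, 2)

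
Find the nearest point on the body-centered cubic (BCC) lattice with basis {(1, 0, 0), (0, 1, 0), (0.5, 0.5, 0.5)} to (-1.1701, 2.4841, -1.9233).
(-1, 2, -2)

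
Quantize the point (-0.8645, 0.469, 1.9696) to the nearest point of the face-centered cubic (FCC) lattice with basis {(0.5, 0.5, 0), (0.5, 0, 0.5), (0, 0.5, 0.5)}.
(-0.5, 0.5, 2)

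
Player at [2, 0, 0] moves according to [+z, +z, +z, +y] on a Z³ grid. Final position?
(2, 1, 3)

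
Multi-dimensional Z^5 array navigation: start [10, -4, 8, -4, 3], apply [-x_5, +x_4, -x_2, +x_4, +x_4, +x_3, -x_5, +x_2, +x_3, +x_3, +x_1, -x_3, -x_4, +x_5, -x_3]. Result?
(11, -4, 9, -2, 2)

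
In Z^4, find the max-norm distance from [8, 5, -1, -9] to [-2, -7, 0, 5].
14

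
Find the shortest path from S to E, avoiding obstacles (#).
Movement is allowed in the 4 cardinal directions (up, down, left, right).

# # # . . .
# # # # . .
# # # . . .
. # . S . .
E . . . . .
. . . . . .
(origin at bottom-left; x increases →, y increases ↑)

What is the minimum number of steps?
4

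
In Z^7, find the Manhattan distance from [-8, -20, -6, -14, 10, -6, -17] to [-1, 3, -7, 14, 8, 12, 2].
98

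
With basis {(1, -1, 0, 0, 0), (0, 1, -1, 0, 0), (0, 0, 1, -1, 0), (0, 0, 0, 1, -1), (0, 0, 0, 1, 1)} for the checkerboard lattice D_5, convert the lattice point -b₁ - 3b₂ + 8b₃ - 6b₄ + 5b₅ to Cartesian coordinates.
(-1, -2, 11, -9, 11)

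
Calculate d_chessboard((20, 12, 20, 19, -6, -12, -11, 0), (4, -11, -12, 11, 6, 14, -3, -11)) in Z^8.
32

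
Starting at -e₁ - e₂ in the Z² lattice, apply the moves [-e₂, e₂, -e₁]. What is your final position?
(-2, -1)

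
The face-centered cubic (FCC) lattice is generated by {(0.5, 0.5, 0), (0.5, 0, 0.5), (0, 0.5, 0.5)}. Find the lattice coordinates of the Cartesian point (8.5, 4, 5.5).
7b₁ + 10b₂ + b₃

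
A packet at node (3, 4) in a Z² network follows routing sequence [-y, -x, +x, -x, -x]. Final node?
(1, 3)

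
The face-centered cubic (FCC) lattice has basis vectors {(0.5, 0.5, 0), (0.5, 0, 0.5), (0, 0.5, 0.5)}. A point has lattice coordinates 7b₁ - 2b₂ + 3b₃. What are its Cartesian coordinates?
(2.5, 5, 0.5)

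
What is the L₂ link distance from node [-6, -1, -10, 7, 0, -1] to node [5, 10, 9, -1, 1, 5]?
26.533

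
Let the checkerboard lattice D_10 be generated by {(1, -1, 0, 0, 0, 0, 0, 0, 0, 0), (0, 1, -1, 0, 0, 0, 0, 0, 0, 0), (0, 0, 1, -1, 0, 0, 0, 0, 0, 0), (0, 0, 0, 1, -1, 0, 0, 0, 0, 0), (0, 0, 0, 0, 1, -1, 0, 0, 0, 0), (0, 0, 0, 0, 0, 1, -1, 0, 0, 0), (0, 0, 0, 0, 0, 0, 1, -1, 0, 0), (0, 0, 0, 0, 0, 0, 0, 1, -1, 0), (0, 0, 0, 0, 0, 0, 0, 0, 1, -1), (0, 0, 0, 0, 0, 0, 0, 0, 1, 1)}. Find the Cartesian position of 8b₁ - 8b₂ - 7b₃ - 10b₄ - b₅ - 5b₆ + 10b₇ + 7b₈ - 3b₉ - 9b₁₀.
(8, -16, 1, -3, 9, -4, 15, -3, -19, -6)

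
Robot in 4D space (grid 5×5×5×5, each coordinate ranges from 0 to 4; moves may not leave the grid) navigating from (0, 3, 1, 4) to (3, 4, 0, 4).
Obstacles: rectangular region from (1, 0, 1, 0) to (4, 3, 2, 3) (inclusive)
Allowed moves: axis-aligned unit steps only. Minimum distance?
5
(one shortest path: (0, 3, 1, 4) → (1, 3, 1, 4) → (2, 3, 1, 4) → (3, 3, 1, 4) → (3, 4, 1, 4) → (3, 4, 0, 4))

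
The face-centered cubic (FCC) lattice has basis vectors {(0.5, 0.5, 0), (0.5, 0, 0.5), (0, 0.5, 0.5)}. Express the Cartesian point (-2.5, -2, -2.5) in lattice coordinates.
-2b₁ - 3b₂ - 2b₃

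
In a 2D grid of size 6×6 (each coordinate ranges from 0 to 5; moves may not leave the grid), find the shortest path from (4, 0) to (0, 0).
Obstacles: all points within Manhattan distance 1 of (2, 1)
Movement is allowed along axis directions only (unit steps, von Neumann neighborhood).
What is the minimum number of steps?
10
(one shortest path: (4, 0) → (4, 1) → (4, 2) → (3, 2) → (3, 3) → (2, 3) → (1, 3) → (0, 3) → (0, 2) → (0, 1) → (0, 0))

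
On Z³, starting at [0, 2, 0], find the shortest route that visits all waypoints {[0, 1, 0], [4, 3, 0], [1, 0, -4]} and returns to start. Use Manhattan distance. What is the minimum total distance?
22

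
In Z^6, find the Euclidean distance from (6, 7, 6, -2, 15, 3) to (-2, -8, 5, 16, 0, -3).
29.5804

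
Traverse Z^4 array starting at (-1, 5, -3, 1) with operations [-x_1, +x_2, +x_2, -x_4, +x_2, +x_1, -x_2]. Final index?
(-1, 7, -3, 0)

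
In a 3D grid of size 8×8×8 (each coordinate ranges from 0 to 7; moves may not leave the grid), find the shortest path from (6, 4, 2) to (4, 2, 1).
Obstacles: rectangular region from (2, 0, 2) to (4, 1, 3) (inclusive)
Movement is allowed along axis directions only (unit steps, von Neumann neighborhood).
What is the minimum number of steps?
5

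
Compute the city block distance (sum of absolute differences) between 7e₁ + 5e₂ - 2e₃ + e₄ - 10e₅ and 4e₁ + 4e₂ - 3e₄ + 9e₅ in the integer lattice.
29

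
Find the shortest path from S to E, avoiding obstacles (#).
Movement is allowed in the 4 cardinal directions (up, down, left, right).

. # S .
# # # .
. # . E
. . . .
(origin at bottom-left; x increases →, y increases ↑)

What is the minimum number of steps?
3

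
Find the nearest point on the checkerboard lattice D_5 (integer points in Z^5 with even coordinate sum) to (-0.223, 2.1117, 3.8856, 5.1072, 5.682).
(0, 2, 4, 5, 5)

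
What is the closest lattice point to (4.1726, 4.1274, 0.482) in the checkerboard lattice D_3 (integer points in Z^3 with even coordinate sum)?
(4, 4, 0)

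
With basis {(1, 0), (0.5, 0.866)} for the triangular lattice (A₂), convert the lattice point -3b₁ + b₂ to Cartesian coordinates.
(-2.5, 0.866)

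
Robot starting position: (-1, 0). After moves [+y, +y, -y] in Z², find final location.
(-1, 1)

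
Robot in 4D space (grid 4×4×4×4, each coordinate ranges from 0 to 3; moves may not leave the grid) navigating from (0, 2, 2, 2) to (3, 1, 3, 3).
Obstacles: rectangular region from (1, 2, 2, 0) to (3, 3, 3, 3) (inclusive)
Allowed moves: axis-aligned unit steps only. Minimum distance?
6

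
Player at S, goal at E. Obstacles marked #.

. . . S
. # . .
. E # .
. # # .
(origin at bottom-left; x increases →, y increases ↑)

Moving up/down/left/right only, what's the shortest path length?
6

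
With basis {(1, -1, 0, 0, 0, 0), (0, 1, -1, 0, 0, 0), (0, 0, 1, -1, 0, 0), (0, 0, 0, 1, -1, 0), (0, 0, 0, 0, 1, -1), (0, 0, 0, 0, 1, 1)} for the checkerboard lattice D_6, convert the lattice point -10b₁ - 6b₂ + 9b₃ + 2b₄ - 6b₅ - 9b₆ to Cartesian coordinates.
(-10, 4, 15, -7, -17, -3)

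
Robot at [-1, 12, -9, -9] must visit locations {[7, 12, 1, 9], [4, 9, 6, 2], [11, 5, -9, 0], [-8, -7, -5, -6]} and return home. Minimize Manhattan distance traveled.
156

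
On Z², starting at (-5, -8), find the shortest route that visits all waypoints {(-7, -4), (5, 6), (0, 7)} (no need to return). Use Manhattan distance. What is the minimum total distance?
30
(one optimal route: (-5, -8) → (-7, -4) → (0, 7) → (5, 6))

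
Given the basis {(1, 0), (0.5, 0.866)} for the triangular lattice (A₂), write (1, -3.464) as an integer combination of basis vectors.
3b₁ - 4b₂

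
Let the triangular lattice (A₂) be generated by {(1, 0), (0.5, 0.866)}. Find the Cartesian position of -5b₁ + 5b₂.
(-2.5, 4.33)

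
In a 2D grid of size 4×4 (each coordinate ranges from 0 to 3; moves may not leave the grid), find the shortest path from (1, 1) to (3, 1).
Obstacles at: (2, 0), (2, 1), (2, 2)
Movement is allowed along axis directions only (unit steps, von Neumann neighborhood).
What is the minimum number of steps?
6
(one shortest path: (1, 1) → (1, 2) → (1, 3) → (2, 3) → (3, 3) → (3, 2) → (3, 1))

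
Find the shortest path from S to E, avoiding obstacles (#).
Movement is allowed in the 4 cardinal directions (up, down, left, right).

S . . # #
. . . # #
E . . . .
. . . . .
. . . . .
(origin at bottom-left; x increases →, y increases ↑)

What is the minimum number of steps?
2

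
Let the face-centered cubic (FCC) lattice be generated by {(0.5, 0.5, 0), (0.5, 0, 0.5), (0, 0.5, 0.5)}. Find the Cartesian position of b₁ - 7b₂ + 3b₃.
(-3, 2, -2)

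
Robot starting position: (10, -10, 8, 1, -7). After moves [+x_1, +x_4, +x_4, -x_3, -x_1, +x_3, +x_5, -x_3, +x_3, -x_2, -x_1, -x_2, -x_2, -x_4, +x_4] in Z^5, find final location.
(9, -13, 8, 3, -6)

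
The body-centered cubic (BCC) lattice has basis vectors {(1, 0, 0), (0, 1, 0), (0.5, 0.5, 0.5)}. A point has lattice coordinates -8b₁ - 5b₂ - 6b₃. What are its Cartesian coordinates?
(-11, -8, -3)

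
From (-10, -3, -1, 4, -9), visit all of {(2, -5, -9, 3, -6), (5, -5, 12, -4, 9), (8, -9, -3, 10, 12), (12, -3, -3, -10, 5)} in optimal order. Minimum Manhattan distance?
138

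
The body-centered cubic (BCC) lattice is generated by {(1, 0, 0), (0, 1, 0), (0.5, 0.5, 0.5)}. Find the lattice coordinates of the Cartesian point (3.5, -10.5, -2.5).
6b₁ - 8b₂ - 5b₃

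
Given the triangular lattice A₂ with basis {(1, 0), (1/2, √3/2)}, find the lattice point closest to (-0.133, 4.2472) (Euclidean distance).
(-0.5, 4.33)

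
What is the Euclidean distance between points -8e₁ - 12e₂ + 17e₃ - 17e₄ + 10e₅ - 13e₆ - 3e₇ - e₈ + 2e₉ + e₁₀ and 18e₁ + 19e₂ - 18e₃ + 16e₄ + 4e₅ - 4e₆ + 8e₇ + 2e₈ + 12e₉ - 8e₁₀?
66.174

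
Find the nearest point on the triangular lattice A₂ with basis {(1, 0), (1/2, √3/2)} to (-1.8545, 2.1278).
(-2, 1.732)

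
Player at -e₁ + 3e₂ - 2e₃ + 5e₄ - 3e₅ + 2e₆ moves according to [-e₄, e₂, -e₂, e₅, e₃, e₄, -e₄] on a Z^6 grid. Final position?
(-1, 3, -1, 4, -2, 2)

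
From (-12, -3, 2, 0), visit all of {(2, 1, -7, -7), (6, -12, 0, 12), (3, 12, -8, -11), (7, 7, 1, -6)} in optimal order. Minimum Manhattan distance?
113
(one optimal route: (-12, -3, 2, 0) → (2, 1, -7, -7) → (3, 12, -8, -11) → (7, 7, 1, -6) → (6, -12, 0, 12))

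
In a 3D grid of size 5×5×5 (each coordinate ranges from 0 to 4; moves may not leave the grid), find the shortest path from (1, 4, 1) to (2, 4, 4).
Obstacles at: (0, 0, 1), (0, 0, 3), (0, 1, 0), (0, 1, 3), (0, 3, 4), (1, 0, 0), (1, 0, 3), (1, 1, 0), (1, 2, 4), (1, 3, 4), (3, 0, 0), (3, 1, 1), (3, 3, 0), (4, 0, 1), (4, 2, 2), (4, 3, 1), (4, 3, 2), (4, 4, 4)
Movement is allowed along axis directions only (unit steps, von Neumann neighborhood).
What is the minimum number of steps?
4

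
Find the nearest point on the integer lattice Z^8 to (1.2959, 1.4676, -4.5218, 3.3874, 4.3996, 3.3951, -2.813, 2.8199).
(1, 1, -5, 3, 4, 3, -3, 3)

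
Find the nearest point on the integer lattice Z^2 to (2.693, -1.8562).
(3, -2)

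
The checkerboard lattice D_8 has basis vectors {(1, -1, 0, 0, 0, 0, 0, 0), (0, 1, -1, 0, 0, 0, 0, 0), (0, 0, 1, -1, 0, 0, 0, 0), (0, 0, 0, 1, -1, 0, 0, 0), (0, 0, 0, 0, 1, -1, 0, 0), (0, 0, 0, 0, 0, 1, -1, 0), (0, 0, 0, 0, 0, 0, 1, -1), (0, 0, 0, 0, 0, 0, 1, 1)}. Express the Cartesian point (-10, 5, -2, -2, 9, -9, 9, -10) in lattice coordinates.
-10b₁ - 5b₂ - 7b₃ - 9b₄ - 9b₆ + 5b₇ - 5b₈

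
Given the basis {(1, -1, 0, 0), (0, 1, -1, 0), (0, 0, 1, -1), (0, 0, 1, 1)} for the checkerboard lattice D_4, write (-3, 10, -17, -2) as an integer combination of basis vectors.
-3b₁ + 7b₂ - 4b₃ - 6b₄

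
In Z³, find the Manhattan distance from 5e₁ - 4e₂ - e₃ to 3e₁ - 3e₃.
8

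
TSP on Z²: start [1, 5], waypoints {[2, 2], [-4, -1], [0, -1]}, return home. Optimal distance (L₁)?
24
(one optimal route: (1, 5) → (2, 2) → (-4, -1) → (0, -1) → (1, 5))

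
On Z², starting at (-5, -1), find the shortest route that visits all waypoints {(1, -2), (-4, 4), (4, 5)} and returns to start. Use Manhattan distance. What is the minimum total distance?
32
(one optimal route: (-5, -1) → (1, -2) → (4, 5) → (-4, 4) → (-5, -1))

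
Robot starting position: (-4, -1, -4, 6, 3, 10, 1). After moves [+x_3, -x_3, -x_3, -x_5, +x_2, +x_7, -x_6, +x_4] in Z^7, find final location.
(-4, 0, -5, 7, 2, 9, 2)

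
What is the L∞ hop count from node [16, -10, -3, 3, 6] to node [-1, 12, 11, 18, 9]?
22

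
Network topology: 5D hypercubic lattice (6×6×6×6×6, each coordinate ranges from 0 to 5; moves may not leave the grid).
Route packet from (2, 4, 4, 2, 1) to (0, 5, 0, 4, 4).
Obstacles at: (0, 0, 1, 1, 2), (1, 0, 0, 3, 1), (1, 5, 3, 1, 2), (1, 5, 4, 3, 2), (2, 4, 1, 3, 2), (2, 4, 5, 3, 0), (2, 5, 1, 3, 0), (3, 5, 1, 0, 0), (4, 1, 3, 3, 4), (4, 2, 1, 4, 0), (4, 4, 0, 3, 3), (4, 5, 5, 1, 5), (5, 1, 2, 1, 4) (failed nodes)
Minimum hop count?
12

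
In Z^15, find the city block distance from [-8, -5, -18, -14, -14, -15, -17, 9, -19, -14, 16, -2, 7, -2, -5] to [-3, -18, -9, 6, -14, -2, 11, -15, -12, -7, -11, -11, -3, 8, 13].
200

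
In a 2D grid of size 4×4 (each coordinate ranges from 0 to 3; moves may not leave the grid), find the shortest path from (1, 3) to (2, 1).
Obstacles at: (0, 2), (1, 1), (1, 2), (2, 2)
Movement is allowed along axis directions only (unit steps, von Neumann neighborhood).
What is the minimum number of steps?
5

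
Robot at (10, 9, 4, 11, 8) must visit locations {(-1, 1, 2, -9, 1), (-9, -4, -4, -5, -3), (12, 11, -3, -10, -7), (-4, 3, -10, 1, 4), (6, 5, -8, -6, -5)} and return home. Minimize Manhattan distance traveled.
206
(one optimal route: (10, 9, 4, 11, 8) → (-1, 1, 2, -9, 1) → (-9, -4, -4, -5, -3) → (-4, 3, -10, 1, 4) → (6, 5, -8, -6, -5) → (12, 11, -3, -10, -7) → (10, 9, 4, 11, 8))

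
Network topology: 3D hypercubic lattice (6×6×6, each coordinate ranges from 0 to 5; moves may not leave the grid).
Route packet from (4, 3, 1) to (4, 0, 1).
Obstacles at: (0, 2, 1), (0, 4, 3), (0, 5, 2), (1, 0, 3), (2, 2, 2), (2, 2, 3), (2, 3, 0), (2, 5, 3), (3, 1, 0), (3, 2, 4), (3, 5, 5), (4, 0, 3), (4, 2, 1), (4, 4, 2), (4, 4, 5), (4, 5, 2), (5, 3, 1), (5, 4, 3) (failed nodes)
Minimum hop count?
5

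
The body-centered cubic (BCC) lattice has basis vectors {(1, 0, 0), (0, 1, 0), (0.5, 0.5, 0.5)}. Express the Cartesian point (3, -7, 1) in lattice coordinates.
2b₁ - 8b₂ + 2b₃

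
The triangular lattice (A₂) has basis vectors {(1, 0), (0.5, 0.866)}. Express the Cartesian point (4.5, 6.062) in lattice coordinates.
b₁ + 7b₂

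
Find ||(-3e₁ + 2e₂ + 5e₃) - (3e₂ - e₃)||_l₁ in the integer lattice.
10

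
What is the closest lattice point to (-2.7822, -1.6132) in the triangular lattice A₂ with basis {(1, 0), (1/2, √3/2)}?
(-3, -1.732)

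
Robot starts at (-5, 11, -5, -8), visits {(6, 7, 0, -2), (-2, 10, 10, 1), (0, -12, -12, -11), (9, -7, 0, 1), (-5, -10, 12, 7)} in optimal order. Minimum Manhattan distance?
151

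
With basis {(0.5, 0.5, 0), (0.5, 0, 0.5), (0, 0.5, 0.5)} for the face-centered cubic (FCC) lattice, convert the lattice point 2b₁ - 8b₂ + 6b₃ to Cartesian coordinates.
(-3, 4, -1)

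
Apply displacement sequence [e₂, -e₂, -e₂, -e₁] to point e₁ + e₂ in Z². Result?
(0, 0)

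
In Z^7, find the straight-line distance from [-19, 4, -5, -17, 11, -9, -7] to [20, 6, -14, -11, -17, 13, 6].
55.4887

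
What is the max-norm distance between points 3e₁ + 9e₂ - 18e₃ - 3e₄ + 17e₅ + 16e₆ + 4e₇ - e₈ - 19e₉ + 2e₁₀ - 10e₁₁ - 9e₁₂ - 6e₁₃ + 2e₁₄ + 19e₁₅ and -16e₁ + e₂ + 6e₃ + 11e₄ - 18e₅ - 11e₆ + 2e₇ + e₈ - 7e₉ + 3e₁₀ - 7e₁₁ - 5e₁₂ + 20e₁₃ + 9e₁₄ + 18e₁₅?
35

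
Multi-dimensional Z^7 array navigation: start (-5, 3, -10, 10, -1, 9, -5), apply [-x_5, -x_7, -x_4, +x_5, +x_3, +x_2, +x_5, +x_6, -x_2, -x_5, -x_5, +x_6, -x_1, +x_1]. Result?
(-5, 3, -9, 9, -2, 11, -6)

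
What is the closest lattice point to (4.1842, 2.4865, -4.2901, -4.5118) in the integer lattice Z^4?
(4, 2, -4, -5)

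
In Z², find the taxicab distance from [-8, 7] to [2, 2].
15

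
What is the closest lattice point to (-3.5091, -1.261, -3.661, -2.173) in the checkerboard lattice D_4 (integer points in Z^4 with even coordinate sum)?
(-3, -1, -4, -2)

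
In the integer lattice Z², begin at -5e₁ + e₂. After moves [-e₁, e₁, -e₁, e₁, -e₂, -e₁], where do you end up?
(-6, 0)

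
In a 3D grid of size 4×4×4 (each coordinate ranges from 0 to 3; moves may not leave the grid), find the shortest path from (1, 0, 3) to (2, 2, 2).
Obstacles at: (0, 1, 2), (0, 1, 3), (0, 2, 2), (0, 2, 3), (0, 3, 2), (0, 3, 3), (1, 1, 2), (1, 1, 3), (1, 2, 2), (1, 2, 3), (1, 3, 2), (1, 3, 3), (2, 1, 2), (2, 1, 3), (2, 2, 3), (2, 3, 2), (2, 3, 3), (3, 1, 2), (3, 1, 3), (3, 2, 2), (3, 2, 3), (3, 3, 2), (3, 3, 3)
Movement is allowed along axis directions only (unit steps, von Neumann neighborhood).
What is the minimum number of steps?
6
(one shortest path: (1, 0, 3) → (2, 0, 3) → (2, 0, 2) → (2, 0, 1) → (2, 1, 1) → (2, 2, 1) → (2, 2, 2))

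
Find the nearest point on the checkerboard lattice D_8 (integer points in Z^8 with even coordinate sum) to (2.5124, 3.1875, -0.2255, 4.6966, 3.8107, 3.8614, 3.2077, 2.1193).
(3, 3, 0, 5, 4, 4, 3, 2)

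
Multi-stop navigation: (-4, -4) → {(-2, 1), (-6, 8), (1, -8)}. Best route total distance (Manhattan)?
32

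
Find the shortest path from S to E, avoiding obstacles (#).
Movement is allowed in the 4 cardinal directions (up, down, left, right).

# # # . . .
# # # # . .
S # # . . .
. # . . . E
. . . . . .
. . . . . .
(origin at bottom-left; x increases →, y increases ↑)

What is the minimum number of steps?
8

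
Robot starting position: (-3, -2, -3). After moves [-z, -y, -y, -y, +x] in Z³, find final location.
(-2, -5, -4)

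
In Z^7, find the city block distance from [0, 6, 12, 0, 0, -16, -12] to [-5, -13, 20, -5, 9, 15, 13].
102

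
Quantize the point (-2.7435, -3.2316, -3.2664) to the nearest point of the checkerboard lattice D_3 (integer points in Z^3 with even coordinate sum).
(-3, -3, -4)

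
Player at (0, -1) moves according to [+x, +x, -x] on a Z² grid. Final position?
(1, -1)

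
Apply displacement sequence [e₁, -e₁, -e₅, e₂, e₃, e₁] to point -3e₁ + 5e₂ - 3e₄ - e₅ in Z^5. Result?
(-2, 6, 1, -3, -2)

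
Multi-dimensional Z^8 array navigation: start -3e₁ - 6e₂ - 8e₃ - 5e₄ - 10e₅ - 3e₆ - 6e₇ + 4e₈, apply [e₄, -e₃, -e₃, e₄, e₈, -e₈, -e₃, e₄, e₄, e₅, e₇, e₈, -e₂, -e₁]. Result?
(-4, -7, -11, -1, -9, -3, -5, 5)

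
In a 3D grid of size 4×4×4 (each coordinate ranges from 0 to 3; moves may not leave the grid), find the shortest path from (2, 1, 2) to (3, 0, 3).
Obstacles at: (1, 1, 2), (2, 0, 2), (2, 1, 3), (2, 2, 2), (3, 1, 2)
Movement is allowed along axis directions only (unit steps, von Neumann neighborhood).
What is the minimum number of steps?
5
(one shortest path: (2, 1, 2) → (2, 1, 1) → (3, 1, 1) → (3, 0, 1) → (3, 0, 2) → (3, 0, 3))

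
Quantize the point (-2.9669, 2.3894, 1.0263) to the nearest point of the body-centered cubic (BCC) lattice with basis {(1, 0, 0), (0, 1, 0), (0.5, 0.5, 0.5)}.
(-3, 2, 1)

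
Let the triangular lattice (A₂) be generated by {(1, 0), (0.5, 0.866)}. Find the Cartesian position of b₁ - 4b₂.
(-1, -3.464)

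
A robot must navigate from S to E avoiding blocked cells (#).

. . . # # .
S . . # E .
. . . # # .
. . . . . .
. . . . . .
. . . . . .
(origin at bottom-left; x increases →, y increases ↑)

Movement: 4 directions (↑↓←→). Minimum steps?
10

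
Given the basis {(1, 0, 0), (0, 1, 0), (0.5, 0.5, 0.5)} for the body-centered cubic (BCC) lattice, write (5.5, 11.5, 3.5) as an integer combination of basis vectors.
2b₁ + 8b₂ + 7b₃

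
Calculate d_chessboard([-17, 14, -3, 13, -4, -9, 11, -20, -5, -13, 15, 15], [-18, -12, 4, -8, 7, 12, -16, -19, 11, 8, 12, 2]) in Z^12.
27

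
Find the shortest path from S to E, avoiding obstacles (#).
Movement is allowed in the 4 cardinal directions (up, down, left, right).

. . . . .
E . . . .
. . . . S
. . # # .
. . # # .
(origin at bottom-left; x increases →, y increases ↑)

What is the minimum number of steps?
5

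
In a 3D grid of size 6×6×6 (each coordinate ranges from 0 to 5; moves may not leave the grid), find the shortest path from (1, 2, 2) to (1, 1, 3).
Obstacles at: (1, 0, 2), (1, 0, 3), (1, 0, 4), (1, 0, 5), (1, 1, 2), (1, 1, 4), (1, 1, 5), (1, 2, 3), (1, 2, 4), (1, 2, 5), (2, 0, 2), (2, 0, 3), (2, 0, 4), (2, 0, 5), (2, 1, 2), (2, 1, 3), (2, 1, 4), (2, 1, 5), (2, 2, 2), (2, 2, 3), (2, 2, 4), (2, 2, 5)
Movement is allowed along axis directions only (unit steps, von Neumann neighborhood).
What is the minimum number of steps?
4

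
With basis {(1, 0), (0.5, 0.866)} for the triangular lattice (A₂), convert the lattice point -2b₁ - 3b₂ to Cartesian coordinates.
(-3.5, -2.598)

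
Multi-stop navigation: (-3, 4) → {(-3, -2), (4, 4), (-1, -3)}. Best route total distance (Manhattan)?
21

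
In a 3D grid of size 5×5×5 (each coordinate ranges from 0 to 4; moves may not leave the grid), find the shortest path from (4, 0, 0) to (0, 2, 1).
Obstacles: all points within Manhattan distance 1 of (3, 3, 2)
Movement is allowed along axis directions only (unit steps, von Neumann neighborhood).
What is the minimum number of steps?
7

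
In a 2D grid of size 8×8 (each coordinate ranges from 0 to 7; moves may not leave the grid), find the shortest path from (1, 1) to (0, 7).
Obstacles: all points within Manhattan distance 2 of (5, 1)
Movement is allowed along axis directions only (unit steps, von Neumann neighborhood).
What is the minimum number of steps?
7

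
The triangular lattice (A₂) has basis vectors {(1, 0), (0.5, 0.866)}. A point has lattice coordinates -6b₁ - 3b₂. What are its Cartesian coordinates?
(-7.5, -2.598)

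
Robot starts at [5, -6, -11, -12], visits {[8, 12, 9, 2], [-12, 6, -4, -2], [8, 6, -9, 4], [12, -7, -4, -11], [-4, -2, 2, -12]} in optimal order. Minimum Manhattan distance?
133
(one optimal route: (5, -6, -11, -12) → (12, -7, -4, -11) → (-4, -2, 2, -12) → (-12, 6, -4, -2) → (8, 6, -9, 4) → (8, 12, 9, 2))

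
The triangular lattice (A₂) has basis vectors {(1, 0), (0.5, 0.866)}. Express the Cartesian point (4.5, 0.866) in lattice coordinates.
4b₁ + b₂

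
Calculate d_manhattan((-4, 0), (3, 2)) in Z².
9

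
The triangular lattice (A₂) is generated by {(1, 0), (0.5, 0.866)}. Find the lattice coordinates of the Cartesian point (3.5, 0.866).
3b₁ + b₂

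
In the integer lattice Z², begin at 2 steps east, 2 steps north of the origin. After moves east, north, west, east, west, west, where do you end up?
(1, 3)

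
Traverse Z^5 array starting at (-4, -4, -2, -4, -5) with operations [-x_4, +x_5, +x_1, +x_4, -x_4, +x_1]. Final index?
(-2, -4, -2, -5, -4)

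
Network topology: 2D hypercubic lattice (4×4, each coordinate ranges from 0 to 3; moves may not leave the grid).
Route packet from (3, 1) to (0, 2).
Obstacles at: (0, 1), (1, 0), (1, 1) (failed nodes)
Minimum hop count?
4
(one shortest path: (3, 1) → (2, 1) → (2, 2) → (1, 2) → (0, 2))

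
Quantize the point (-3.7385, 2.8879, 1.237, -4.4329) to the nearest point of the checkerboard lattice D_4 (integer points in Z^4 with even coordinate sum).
(-4, 3, 1, -4)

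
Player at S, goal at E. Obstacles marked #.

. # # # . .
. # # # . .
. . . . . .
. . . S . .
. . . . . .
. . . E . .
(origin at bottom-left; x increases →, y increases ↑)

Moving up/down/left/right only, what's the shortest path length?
2
(one shortest path: (3, 2) → (3, 1) → (3, 0))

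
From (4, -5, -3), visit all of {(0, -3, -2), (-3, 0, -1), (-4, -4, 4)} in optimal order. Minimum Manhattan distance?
24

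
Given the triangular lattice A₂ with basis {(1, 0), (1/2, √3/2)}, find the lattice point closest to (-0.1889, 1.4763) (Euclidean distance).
(0, 1.732)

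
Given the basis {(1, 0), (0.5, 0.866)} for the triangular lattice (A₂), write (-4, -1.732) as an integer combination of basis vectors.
-3b₁ - 2b₂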